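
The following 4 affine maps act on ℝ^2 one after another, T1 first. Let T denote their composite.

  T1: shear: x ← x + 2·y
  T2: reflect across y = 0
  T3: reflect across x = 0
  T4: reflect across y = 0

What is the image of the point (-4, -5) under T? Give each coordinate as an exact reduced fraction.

T(p) = (14, -5)

T1 shear: x ← x + 2·y: (-4, -5) → (-14, -5)
T2 reflect across y = 0: (-14, -5) → (-14, 5)
T3 reflect across x = 0: (-14, 5) → (14, 5)
T4 reflect across y = 0: (14, 5) → (14, -5)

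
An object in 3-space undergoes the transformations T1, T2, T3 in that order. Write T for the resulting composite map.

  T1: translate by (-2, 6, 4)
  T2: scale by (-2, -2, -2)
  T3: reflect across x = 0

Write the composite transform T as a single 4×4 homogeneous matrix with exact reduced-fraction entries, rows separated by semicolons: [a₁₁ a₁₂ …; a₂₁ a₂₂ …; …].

T1 = [1 0 0 -2; 0 1 0 6; 0 0 1 4; 0 0 0 1]
T2·T1 = [-2 0 0 4; 0 -2 0 -12; 0 0 -2 -8; 0 0 0 1]
T3·…·T1 = [2 0 0 -4; 0 -2 0 -12; 0 0 -2 -8; 0 0 0 1]

T = [2 0 0 -4; 0 -2 0 -12; 0 0 -2 -8; 0 0 0 1]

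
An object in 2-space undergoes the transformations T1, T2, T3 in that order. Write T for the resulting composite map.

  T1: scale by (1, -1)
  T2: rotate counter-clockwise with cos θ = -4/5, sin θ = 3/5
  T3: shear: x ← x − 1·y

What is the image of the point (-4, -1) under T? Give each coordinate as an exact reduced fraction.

T(p) = (29/5, -16/5)

T1 scale by (1, -1): (-4, -1) → (-4, 1)
T2 rotate counter-clockwise with cos θ = -4/5, sin θ = 3/5: (-4, 1) → (13/5, -16/5)
T3 shear: x ← x − 1·y: (13/5, -16/5) → (29/5, -16/5)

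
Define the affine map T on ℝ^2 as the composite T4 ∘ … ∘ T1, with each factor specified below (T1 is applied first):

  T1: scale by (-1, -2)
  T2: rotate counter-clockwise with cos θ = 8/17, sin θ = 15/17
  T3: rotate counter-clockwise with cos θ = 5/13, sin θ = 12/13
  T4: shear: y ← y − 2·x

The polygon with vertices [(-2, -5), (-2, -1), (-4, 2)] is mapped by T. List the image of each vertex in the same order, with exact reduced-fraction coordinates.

T1 scale by (-1, -2): (-2, -5) → (2, 10); (-2, -1) → (2, 2); (-4, 2) → (4, -4)
T2 rotate counter-clockwise with cos θ = 8/17, sin θ = 15/17: (2, 10) → (-134/17, 110/17); (2, 2) → (-14/17, 46/17); (4, -4) → (92/17, 28/17)
T3 rotate counter-clockwise with cos θ = 5/13, sin θ = 12/13: (-134/17, 110/17) → (-1990/221, -1058/221); (-14/17, 46/17) → (-622/221, 62/221); (92/17, 28/17) → (124/221, 1244/221)
T4 shear: y ← y − 2·x: (-1990/221, -1058/221) → (-1990/221, 2922/221); (-622/221, 62/221) → (-622/221, 1306/221); (124/221, 1244/221) → (124/221, 996/221)

image vertices: (-1990/221, 2922/221), (-622/221, 1306/221), (124/221, 996/221)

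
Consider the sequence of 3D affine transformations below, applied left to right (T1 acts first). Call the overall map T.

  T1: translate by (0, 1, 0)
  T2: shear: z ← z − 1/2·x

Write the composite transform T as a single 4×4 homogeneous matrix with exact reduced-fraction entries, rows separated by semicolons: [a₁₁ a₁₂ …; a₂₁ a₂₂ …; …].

T1 = [1 0 0 0; 0 1 0 1; 0 0 1 0; 0 0 0 1]
T2·T1 = [1 0 0 0; 0 1 0 1; -1/2 0 1 0; 0 0 0 1]

T = [1 0 0 0; 0 1 0 1; -1/2 0 1 0; 0 0 0 1]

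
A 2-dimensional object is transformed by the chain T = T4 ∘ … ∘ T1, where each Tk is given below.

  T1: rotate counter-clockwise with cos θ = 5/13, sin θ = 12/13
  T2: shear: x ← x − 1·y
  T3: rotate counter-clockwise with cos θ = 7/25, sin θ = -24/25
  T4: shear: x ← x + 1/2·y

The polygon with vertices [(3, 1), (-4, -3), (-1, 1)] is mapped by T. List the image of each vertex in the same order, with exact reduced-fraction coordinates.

T1 rotate counter-clockwise with cos θ = 5/13, sin θ = 12/13: (3, 1) → (3/13, 41/13); (-4, -3) → (16/13, -63/13); (-1, 1) → (-17/13, -7/13)
T2 shear: x ← x − 1·y: (3/13, 41/13) → (-38/13, 41/13); (16/13, -63/13) → (79/13, -63/13); (-17/13, -7/13) → (-10/13, -7/13)
T3 rotate counter-clockwise with cos θ = 7/25, sin θ = -24/25: (-38/13, 41/13) → (718/325, 1199/325); (79/13, -63/13) → (-959/325, -2337/325); (-10/13, -7/13) → (-238/325, 191/325)
T4 shear: x ← x + 1/2·y: (718/325, 1199/325) → (527/130, 1199/325); (-959/325, -2337/325) → (-851/130, -2337/325); (-238/325, 191/325) → (-57/130, 191/325)

image vertices: (527/130, 1199/325), (-851/130, -2337/325), (-57/130, 191/325)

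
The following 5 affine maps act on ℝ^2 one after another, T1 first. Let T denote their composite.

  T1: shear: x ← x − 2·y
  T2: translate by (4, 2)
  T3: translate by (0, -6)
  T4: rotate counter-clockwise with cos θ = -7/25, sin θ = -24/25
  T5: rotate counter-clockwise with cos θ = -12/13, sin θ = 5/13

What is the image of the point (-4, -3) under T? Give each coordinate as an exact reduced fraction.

T(p) = (599/65, 18/65)

T1 shear: x ← x − 2·y: (-4, -3) → (2, -3)
T2 translate by (4, 2): (2, -3) → (6, -1)
T3 translate by (0, -6): (6, -1) → (6, -7)
T4 rotate counter-clockwise with cos θ = -7/25, sin θ = -24/25: (6, -7) → (-42/5, -19/5)
T5 rotate counter-clockwise with cos θ = -12/13, sin θ = 5/13: (-42/5, -19/5) → (599/65, 18/65)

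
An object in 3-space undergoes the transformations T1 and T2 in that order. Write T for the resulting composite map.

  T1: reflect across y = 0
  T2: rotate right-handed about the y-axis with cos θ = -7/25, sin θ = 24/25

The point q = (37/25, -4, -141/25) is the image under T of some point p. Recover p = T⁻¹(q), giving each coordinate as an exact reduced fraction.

p = (5, 4, 3)

T1 = [1 0 0 0; 0 -1 0 0; 0 0 1 0; 0 0 0 1]
T2·T1 = [-7/25 0 24/25 0; 0 -1 0 0; -24/25 0 -7/25 0; 0 0 0 1]
det M = -1; M⁻¹ = [-7/25 0 -24/25 0; 0 -1 0 0; 24/25 0 -7/25 0; 0 0 0 1]
M⁻¹ · (37/25, -4, -141/25)ᵀ = (5, 4, 3)ᵀ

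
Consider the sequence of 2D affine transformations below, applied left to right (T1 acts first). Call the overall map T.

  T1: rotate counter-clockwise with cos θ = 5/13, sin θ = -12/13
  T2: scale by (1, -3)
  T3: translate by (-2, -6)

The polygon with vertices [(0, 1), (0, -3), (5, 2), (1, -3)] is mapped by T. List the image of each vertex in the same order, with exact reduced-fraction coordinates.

image vertices: (-14/13, -93/13), (-62/13, -33/13), (23/13, 72/13), (-57/13, 3/13)

T1 rotate counter-clockwise with cos θ = 5/13, sin θ = -12/13: (0, 1) → (12/13, 5/13); (0, -3) → (-36/13, -15/13); (5, 2) → (49/13, -50/13); (1, -3) → (-31/13, -27/13)
T2 scale by (1, -3): (12/13, 5/13) → (12/13, -15/13); (-36/13, -15/13) → (-36/13, 45/13); (49/13, -50/13) → (49/13, 150/13); (-31/13, -27/13) → (-31/13, 81/13)
T3 translate by (-2, -6): (12/13, -15/13) → (-14/13, -93/13); (-36/13, 45/13) → (-62/13, -33/13); (49/13, 150/13) → (23/13, 72/13); (-31/13, 81/13) → (-57/13, 3/13)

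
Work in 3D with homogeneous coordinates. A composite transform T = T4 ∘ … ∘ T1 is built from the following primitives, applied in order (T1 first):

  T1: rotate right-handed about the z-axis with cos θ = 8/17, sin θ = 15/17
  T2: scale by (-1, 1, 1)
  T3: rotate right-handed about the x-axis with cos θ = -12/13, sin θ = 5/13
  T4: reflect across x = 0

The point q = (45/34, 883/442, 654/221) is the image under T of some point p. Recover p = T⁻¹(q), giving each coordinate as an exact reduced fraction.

p = (0, -3/2, -7/2)

T1 = [8/17 -15/17 0 0; 15/17 8/17 0 0; 0 0 1 0; 0 0 0 1]
T2·T1 = [-8/17 15/17 0 0; 15/17 8/17 0 0; 0 0 1 0; 0 0 0 1]
T3·…·T1 = [-8/17 15/17 0 0; -180/221 -96/221 -5/13 0; 75/221 40/221 -12/13 0; 0 0 0 1]
T4·…·T1 = [8/17 -15/17 0 0; -180/221 -96/221 -5/13 0; 75/221 40/221 -12/13 0; 0 0 0 1]
det M = 1; M⁻¹ = [8/17 -180/221 75/221 0; -15/17 -96/221 40/221 0; 0 -5/13 -12/13 0; 0 0 0 1]
M⁻¹ · (45/34, 883/442, 654/221)ᵀ = (0, -3/2, -7/2)ᵀ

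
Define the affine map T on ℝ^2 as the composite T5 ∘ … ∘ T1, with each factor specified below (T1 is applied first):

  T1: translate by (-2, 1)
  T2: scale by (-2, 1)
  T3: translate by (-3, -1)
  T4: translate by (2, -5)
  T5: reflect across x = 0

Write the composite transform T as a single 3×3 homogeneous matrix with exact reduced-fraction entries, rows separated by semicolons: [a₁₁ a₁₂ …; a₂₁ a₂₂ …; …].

T = [2 0 -3; 0 1 -5; 0 0 1]

T1 = [1 0 -2; 0 1 1; 0 0 1]
T2·T1 = [-2 0 4; 0 1 1; 0 0 1]
T3·…·T1 = [-2 0 1; 0 1 0; 0 0 1]
T4·…·T1 = [-2 0 3; 0 1 -5; 0 0 1]
T5·…·T1 = [2 0 -3; 0 1 -5; 0 0 1]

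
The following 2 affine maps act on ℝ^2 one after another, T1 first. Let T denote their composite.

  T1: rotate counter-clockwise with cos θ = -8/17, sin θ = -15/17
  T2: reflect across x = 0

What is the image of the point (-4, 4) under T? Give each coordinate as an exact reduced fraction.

T1 rotate counter-clockwise with cos θ = -8/17, sin θ = -15/17: (-4, 4) → (92/17, 28/17)
T2 reflect across x = 0: (92/17, 28/17) → (-92/17, 28/17)

T(p) = (-92/17, 28/17)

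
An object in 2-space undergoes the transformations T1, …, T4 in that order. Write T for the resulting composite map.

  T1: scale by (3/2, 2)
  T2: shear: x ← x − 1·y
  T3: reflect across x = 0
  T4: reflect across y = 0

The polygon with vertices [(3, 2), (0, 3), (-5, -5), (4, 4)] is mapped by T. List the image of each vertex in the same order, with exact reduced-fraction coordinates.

image vertices: (-1/2, -4), (6, -6), (-5/2, 10), (2, -8)

T1 scale by (3/2, 2): (3, 2) → (9/2, 4); (0, 3) → (0, 6); (-5, -5) → (-15/2, -10); (4, 4) → (6, 8)
T2 shear: x ← x − 1·y: (9/2, 4) → (1/2, 4); (0, 6) → (-6, 6); (-15/2, -10) → (5/2, -10); (6, 8) → (-2, 8)
T3 reflect across x = 0: (1/2, 4) → (-1/2, 4); (-6, 6) → (6, 6); (5/2, -10) → (-5/2, -10); (-2, 8) → (2, 8)
T4 reflect across y = 0: (-1/2, 4) → (-1/2, -4); (6, 6) → (6, -6); (-5/2, -10) → (-5/2, 10); (2, 8) → (2, -8)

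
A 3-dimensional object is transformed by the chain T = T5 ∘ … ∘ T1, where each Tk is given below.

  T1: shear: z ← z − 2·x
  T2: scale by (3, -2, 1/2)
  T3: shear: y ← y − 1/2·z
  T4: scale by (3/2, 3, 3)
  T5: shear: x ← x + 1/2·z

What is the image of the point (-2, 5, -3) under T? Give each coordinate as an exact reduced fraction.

T(p) = (-33/4, -123/4, 3/2)

T1 shear: z ← z − 2·x: (-2, 5, -3) → (-2, 5, 1)
T2 scale by (3, -2, 1/2): (-2, 5, 1) → (-6, -10, 1/2)
T3 shear: y ← y − 1/2·z: (-6, -10, 1/2) → (-6, -41/4, 1/2)
T4 scale by (3/2, 3, 3): (-6, -41/4, 1/2) → (-9, -123/4, 3/2)
T5 shear: x ← x + 1/2·z: (-9, -123/4, 3/2) → (-33/4, -123/4, 3/2)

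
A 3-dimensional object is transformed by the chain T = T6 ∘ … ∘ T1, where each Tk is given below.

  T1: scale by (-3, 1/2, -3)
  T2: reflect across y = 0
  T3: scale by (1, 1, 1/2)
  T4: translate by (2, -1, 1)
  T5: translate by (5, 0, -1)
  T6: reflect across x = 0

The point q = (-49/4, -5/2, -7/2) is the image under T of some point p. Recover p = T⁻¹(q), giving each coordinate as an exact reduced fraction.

T1 = [-3 0 0 0; 0 1/2 0 0; 0 0 -3 0; 0 0 0 1]
T2·T1 = [-3 0 0 0; 0 -1/2 0 0; 0 0 -3 0; 0 0 0 1]
T3·…·T1 = [-3 0 0 0; 0 -1/2 0 0; 0 0 -3/2 0; 0 0 0 1]
T4·…·T1 = [-3 0 0 2; 0 -1/2 0 -1; 0 0 -3/2 1; 0 0 0 1]
T5·…·T1 = [-3 0 0 7; 0 -1/2 0 -1; 0 0 -3/2 0; 0 0 0 1]
T6·…·T1 = [3 0 0 -7; 0 -1/2 0 -1; 0 0 -3/2 0; 0 0 0 1]
det M = 9/4; M⁻¹ = [1/3 0 0 7/3; 0 -2 0 -2; 0 0 -2/3 0; 0 0 0 1]
M⁻¹ · (-49/4, -5/2, -7/2)ᵀ = (-7/4, 3, 7/3)ᵀ

p = (-7/4, 3, 7/3)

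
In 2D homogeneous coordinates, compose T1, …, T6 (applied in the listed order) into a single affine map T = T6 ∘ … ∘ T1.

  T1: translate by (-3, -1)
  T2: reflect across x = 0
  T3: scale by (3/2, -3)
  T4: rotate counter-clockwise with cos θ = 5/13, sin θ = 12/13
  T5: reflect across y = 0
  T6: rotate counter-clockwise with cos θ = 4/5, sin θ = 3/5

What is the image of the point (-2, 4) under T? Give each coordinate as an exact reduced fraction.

T1 translate by (-3, -1): (-2, 4) → (-5, 3)
T2 reflect across x = 0: (-5, 3) → (5, 3)
T3 scale by (3/2, -3): (5, 3) → (15/2, -9)
T4 rotate counter-clockwise with cos θ = 5/13, sin θ = 12/13: (15/2, -9) → (291/26, 45/13)
T5 reflect across y = 0: (291/26, 45/13) → (291/26, -45/13)
T6 rotate counter-clockwise with cos θ = 4/5, sin θ = 3/5: (291/26, -45/13) → (717/65, 513/130)

T(p) = (717/65, 513/130)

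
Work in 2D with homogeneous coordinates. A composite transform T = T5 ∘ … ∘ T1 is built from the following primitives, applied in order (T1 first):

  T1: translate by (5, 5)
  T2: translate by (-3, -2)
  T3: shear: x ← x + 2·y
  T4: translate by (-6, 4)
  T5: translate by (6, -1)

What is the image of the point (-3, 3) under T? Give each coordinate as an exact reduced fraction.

T(p) = (11, 9)

T1 translate by (5, 5): (-3, 3) → (2, 8)
T2 translate by (-3, -2): (2, 8) → (-1, 6)
T3 shear: x ← x + 2·y: (-1, 6) → (11, 6)
T4 translate by (-6, 4): (11, 6) → (5, 10)
T5 translate by (6, -1): (5, 10) → (11, 9)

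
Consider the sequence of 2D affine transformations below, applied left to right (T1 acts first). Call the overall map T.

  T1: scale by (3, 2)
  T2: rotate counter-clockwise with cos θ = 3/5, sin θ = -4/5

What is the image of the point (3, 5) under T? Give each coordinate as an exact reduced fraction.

T(p) = (67/5, -6/5)

T1 scale by (3, 2): (3, 5) → (9, 10)
T2 rotate counter-clockwise with cos θ = 3/5, sin θ = -4/5: (9, 10) → (67/5, -6/5)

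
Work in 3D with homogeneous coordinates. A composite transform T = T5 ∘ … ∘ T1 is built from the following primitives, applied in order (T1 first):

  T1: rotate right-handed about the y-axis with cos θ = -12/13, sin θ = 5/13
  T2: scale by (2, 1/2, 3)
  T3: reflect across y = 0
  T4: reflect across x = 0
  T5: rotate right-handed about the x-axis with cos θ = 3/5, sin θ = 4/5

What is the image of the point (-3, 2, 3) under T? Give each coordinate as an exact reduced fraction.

T1 rotate right-handed about the y-axis with cos θ = -12/13, sin θ = 5/13: (-3, 2, 3) → (51/13, 2, -21/13)
T2 scale by (2, 1/2, 3): (51/13, 2, -21/13) → (102/13, 1, -63/13)
T3 reflect across y = 0: (102/13, 1, -63/13) → (102/13, -1, -63/13)
T4 reflect across x = 0: (102/13, -1, -63/13) → (-102/13, -1, -63/13)
T5 rotate right-handed about the x-axis with cos θ = 3/5, sin θ = 4/5: (-102/13, -1, -63/13) → (-102/13, 213/65, -241/65)

T(p) = (-102/13, 213/65, -241/65)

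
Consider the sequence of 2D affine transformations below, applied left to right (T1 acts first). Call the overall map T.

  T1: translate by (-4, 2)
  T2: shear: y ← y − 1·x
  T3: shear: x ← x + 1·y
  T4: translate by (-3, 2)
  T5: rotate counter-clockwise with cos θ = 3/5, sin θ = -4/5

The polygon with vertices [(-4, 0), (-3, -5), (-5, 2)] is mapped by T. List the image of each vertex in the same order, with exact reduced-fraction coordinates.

T1 translate by (-4, 2): (-4, 0) → (-8, 2); (-3, -5) → (-7, -3); (-5, 2) → (-9, 4)
T2 shear: y ← y − 1·x: (-8, 2) → (-8, 10); (-7, -3) → (-7, 4); (-9, 4) → (-9, 13)
T3 shear: x ← x + 1·y: (-8, 10) → (2, 10); (-7, 4) → (-3, 4); (-9, 13) → (4, 13)
T4 translate by (-3, 2): (2, 10) → (-1, 12); (-3, 4) → (-6, 6); (4, 13) → (1, 15)
T5 rotate counter-clockwise with cos θ = 3/5, sin θ = -4/5: (-1, 12) → (9, 8); (-6, 6) → (6/5, 42/5); (1, 15) → (63/5, 41/5)

image vertices: (9, 8), (6/5, 42/5), (63/5, 41/5)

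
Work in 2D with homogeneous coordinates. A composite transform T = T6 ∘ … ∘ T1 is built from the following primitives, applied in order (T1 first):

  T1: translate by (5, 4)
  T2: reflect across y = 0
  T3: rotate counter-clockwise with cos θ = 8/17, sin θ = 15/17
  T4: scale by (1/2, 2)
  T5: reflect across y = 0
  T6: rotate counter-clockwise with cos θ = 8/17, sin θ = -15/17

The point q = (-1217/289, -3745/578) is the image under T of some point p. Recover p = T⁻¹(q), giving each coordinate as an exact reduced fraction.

T1 = [1 0 5; 0 1 4; 0 0 1]
T2·T1 = [1 0 5; 0 -1 -4; 0 0 1]
T3·…·T1 = [8/17 15/17 100/17; 15/17 -8/17 43/17; 0 0 1]
T4·…·T1 = [4/17 15/34 50/17; 30/17 -16/17 86/17; 0 0 1]
T5·…·T1 = [4/17 15/34 50/17; -30/17 16/17 -86/17; 0 0 1]
T6·…·T1 = [-418/289 300/289 -890/289; -300/289 31/578 -1438/289; 0 0 1]
det M = 1; M⁻¹ = [31/578 -300/289 -5; 300/289 -418/289 -4; 0 0 1]
M⁻¹ · (-1217/289, -3745/578)ᵀ = (3/2, 1)ᵀ

p = (3/2, 1)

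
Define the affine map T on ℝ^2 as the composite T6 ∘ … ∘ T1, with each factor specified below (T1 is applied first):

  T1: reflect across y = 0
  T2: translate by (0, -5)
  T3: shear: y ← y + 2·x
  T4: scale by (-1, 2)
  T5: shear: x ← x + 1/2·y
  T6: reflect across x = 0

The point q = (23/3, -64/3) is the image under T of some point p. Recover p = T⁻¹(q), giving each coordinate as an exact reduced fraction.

T1 = [1 0 0; 0 -1 0; 0 0 1]
T2·T1 = [1 0 0; 0 -1 -5; 0 0 1]
T3·…·T1 = [1 0 0; 2 -1 -5; 0 0 1]
T4·…·T1 = [-1 0 0; 4 -2 -10; 0 0 1]
T5·…·T1 = [1 -1 -5; 4 -2 -10; 0 0 1]
T6·…·T1 = [-1 1 5; 4 -2 -10; 0 0 1]
det M = -2; M⁻¹ = [1 1/2 0; 2 1/2 -5; 0 0 1]
M⁻¹ · (23/3, -64/3)ᵀ = (-3, -1/3)ᵀ

p = (-3, -1/3)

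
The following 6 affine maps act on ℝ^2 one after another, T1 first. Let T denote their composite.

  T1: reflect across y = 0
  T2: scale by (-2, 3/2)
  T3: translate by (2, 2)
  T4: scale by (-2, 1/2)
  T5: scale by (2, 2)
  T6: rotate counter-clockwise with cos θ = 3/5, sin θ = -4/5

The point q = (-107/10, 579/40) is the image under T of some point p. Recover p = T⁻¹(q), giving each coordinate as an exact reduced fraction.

T1 = [1 0 0; 0 -1 0; 0 0 1]
T2·T1 = [-2 0 0; 0 -3/2 0; 0 0 1]
T3·…·T1 = [-2 0 2; 0 -3/2 2; 0 0 1]
T4·…·T1 = [4 0 -4; 0 -3/4 1; 0 0 1]
T5·…·T1 = [8 0 -8; 0 -3/2 2; 0 0 1]
T6·…·T1 = [24/5 -6/5 -16/5; -32/5 -9/10 38/5; 0 0 1]
det M = -12; M⁻¹ = [3/40 -1/10 1; -8/15 -2/5 4/3; 0 0 1]
M⁻¹ · (-107/10, 579/40)ᵀ = (-5/4, 5/4)ᵀ

p = (-5/4, 5/4)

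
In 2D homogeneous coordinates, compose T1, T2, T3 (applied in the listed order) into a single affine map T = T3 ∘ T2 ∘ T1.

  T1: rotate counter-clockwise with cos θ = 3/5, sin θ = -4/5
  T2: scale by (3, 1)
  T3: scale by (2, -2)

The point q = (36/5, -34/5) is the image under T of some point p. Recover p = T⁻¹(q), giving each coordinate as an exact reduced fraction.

T1 = [3/5 4/5 0; -4/5 3/5 0; 0 0 1]
T2·T1 = [9/5 12/5 0; -4/5 3/5 0; 0 0 1]
T3·…·T1 = [18/5 24/5 0; 8/5 -6/5 0; 0 0 1]
det M = -12; M⁻¹ = [1/10 2/5 0; 2/15 -3/10 0; 0 0 1]
M⁻¹ · (36/5, -34/5)ᵀ = (-2, 3)ᵀ

p = (-2, 3)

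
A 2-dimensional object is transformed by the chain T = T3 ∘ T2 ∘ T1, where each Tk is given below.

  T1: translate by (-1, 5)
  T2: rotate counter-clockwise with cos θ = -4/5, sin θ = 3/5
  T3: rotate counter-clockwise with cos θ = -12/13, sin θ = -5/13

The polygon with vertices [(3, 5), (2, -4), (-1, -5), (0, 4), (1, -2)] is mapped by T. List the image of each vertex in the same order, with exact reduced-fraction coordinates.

T1 translate by (-1, 5): (3, 5) → (2, 10); (2, -4) → (1, 1); (-1, -5) → (-2, 0); (0, 4) → (-1, 9); (1, -2) → (0, 3)
T2 rotate counter-clockwise with cos θ = -4/5, sin θ = 3/5: (2, 10) → (-38/5, -34/5); (1, 1) → (-7/5, -1/5); (-2, 0) → (8/5, -6/5); (-1, 9) → (-23/5, -39/5); (0, 3) → (-9/5, -12/5)
T3 rotate counter-clockwise with cos θ = -12/13, sin θ = -5/13: (-38/5, -34/5) → (22/5, 46/5); (-7/5, -1/5) → (79/65, 47/65); (8/5, -6/5) → (-126/65, 32/65); (-23/5, -39/5) → (81/65, 583/65); (-9/5, -12/5) → (48/65, 189/65)

image vertices: (22/5, 46/5), (79/65, 47/65), (-126/65, 32/65), (81/65, 583/65), (48/65, 189/65)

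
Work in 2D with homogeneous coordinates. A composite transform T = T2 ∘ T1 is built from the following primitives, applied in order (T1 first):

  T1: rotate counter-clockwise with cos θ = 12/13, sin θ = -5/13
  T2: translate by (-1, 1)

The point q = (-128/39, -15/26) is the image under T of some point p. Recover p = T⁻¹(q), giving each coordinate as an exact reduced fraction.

T1 = [12/13 5/13 0; -5/13 12/13 0; 0 0 1]
T2·T1 = [12/13 5/13 -1; -5/13 12/13 1; 0 0 1]
det M = 1; M⁻¹ = [12/13 -5/13 17/13; 5/13 12/13 -7/13; 0 0 1]
M⁻¹ · (-128/39, -15/26)ᵀ = (-3/2, -7/3)ᵀ

p = (-3/2, -7/3)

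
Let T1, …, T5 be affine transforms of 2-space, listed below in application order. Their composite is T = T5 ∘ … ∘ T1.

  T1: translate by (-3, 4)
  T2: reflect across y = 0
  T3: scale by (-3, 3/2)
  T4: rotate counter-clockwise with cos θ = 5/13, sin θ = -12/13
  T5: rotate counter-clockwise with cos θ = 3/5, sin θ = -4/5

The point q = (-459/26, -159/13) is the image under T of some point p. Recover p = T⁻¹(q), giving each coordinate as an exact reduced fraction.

p = (-7/2, 2)

T1 = [1 0 -3; 0 1 4; 0 0 1]
T2·T1 = [1 0 -3; 0 -1 -4; 0 0 1]
T3·…·T1 = [-3 0 9; 0 -3/2 -6; 0 0 1]
T4·…·T1 = [-15/13 -18/13 -27/13; 36/13 -15/26 -138/13; 0 0 1]
T5·…·T1 = [99/65 -84/65 -633/65; 168/65 99/130 -306/65; 0 0 1]
det M = 9/2; M⁻¹ = [11/65 56/195 3; -112/195 22/65 -4; 0 0 1]
M⁻¹ · (-459/26, -159/13)ᵀ = (-7/2, 2)ᵀ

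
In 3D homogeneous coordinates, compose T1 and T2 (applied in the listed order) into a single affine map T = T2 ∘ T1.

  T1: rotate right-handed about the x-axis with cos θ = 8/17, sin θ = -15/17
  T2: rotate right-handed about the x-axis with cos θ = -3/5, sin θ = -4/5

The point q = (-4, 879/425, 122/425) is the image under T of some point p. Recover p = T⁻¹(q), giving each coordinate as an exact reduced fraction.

T1 = [1 0 0 0; 0 8/17 15/17 0; 0 -15/17 8/17 0; 0 0 0 1]
T2·T1 = [1 0 0 0; 0 -84/85 -13/85 0; 0 13/85 -84/85 0; 0 0 0 1]
det M = 1; M⁻¹ = [1 0 0 0; 0 -84/85 13/85 0; 0 -13/85 -84/85 0; 0 0 0 1]
M⁻¹ · (-4, 879/425, 122/425)ᵀ = (-4, -2, -3/5)ᵀ

p = (-4, -2, -3/5)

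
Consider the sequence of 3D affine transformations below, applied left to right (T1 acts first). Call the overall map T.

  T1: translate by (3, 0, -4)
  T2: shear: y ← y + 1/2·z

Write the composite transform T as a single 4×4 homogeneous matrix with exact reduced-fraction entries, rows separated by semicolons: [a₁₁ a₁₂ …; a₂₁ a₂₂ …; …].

T1 = [1 0 0 3; 0 1 0 0; 0 0 1 -4; 0 0 0 1]
T2·T1 = [1 0 0 3; 0 1 1/2 -2; 0 0 1 -4; 0 0 0 1]

T = [1 0 0 3; 0 1 1/2 -2; 0 0 1 -4; 0 0 0 1]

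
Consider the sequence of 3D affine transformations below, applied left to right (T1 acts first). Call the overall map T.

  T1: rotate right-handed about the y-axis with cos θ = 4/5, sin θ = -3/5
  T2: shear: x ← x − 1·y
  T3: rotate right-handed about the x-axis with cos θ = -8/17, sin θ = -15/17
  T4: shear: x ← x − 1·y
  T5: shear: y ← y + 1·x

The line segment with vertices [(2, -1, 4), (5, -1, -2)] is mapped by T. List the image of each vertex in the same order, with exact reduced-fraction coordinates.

T1 rotate right-handed about the y-axis with cos θ = 4/5, sin θ = -3/5: (2, -1, 4) → (-4/5, -1, 22/5); (5, -1, -2) → (26/5, -1, 7/5)
T2 shear: x ← x − 1·y: (-4/5, -1, 22/5) → (1/5, -1, 22/5); (26/5, -1, 7/5) → (31/5, -1, 7/5)
T3 rotate right-handed about the x-axis with cos θ = -8/17, sin θ = -15/17: (1/5, -1, 22/5) → (1/5, 74/17, -101/85); (31/5, -1, 7/5) → (31/5, 29/17, 19/85)
T4 shear: x ← x − 1·y: (1/5, 74/17, -101/85) → (-353/85, 74/17, -101/85); (31/5, 29/17, 19/85) → (382/85, 29/17, 19/85)
T5 shear: y ← y + 1·x: (-353/85, 74/17, -101/85) → (-353/85, 1/5, -101/85); (382/85, 29/17, 19/85) → (382/85, 31/5, 19/85)

image vertices: (-353/85, 1/5, -101/85), (382/85, 31/5, 19/85)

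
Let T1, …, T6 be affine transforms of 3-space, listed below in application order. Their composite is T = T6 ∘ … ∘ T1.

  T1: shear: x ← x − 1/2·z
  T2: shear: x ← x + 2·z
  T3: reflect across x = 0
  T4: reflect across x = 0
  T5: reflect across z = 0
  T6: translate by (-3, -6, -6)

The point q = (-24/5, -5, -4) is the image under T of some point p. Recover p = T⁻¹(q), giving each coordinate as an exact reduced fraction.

T1 = [1 0 -1/2 0; 0 1 0 0; 0 0 1 0; 0 0 0 1]
T2·T1 = [1 0 3/2 0; 0 1 0 0; 0 0 1 0; 0 0 0 1]
T3·…·T1 = [-1 0 -3/2 0; 0 1 0 0; 0 0 1 0; 0 0 0 1]
T4·…·T1 = [1 0 3/2 0; 0 1 0 0; 0 0 1 0; 0 0 0 1]
T5·…·T1 = [1 0 3/2 0; 0 1 0 0; 0 0 -1 0; 0 0 0 1]
T6·…·T1 = [1 0 3/2 -3; 0 1 0 -6; 0 0 -1 -6; 0 0 0 1]
det M = -1; M⁻¹ = [1 0 3/2 12; 0 1 0 6; 0 0 -1 -6; 0 0 0 1]
M⁻¹ · (-24/5, -5, -4)ᵀ = (6/5, 1, -2)ᵀ

p = (6/5, 1, -2)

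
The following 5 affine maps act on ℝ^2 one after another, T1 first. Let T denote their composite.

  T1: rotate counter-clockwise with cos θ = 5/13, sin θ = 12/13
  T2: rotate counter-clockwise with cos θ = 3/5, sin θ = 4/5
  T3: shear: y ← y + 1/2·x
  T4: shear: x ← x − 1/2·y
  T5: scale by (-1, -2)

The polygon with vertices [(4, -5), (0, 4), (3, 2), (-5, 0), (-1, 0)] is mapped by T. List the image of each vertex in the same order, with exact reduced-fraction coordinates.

image vertices: (167/130, -926/65), (102/65, 488/65), (837/260, 7/65), (-211/52, 79/13), (-211/260, 79/65)

T1 rotate counter-clockwise with cos θ = 5/13, sin θ = 12/13: (4, -5) → (80/13, 23/13); (0, 4) → (-48/13, 20/13); (3, 2) → (-9/13, 46/13); (-5, 0) → (-25/13, -60/13); (-1, 0) → (-5/13, -12/13)
T2 rotate counter-clockwise with cos θ = 3/5, sin θ = 4/5: (80/13, 23/13) → (148/65, 389/65); (-48/13, 20/13) → (-224/65, -132/65); (-9/13, 46/13) → (-211/65, 102/65); (-25/13, -60/13) → (33/13, -56/13); (-5/13, -12/13) → (33/65, -56/65)
T3 shear: y ← y + 1/2·x: (148/65, 389/65) → (148/65, 463/65); (-224/65, -132/65) → (-224/65, -244/65); (-211/65, 102/65) → (-211/65, -7/130); (33/13, -56/13) → (33/13, -79/26); (33/65, -56/65) → (33/65, -79/130)
T4 shear: x ← x − 1/2·y: (148/65, 463/65) → (-167/130, 463/65); (-224/65, -244/65) → (-102/65, -244/65); (-211/65, -7/130) → (-837/260, -7/130); (33/13, -79/26) → (211/52, -79/26); (33/65, -79/130) → (211/260, -79/130)
T5 scale by (-1, -2): (-167/130, 463/65) → (167/130, -926/65); (-102/65, -244/65) → (102/65, 488/65); (-837/260, -7/130) → (837/260, 7/65); (211/52, -79/26) → (-211/52, 79/13); (211/260, -79/130) → (-211/260, 79/65)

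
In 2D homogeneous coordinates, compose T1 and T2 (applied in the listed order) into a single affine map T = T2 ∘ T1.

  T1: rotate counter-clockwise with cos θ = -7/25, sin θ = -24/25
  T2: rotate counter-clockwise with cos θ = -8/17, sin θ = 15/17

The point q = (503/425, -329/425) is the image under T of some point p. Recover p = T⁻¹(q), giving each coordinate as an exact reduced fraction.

T1 = [-7/25 24/25 0; -24/25 -7/25 0; 0 0 1]
T2·T1 = [416/425 -87/425 0; 87/425 416/425 0; 0 0 1]
det M = 1; M⁻¹ = [416/425 87/425 0; -87/425 416/425 0; 0 0 1]
M⁻¹ · (503/425, -329/425)ᵀ = (1, -1)ᵀ

p = (1, -1)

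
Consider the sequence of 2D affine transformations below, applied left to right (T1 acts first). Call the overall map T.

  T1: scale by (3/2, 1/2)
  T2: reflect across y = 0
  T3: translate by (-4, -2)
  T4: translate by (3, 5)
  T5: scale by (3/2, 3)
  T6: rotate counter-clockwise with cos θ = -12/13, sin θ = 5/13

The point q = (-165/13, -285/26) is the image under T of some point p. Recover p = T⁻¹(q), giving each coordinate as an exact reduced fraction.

T1 = [3/2 0 0; 0 1/2 0; 0 0 1]
T2·T1 = [3/2 0 0; 0 -1/2 0; 0 0 1]
T3·…·T1 = [3/2 0 -4; 0 -1/2 -2; 0 0 1]
T4·…·T1 = [3/2 0 -1; 0 -1/2 3; 0 0 1]
T5·…·T1 = [9/4 0 -3/2; 0 -3/2 9; 0 0 1]
T6·…·T1 = [-27/13 15/26 -27/13; 45/52 18/13 -231/26; 0 0 1]
det M = -27/8; M⁻¹ = [-16/39 20/117 2/3; 10/39 8/13 6; 0 0 1]
M⁻¹ · (-165/13, -285/26)ᵀ = (4, -4)ᵀ

p = (4, -4)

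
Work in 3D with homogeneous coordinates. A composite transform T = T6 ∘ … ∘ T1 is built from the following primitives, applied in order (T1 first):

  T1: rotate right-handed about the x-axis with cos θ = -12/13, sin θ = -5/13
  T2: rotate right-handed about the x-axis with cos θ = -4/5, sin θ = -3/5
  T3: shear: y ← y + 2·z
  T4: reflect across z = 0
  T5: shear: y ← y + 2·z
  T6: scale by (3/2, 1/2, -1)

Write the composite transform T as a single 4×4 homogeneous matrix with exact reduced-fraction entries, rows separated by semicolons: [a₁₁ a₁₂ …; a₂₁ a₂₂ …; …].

T1 = [1 0 0 0; 0 -12/13 5/13 0; 0 -5/13 -12/13 0; 0 0 0 1]
T2·T1 = [1 0 0 0; 0 33/65 -56/65 0; 0 56/65 33/65 0; 0 0 0 1]
T3·…·T1 = [1 0 0 0; 0 29/13 2/13 0; 0 56/65 33/65 0; 0 0 0 1]
T4·…·T1 = [1 0 0 0; 0 29/13 2/13 0; 0 -56/65 -33/65 0; 0 0 0 1]
T5·…·T1 = [1 0 0 0; 0 33/65 -56/65 0; 0 -56/65 -33/65 0; 0 0 0 1]
T6·…·T1 = [3/2 0 0 0; 0 33/130 -28/65 0; 0 56/65 33/65 0; 0 0 0 1]

T = [3/2 0 0 0; 0 33/130 -28/65 0; 0 56/65 33/65 0; 0 0 0 1]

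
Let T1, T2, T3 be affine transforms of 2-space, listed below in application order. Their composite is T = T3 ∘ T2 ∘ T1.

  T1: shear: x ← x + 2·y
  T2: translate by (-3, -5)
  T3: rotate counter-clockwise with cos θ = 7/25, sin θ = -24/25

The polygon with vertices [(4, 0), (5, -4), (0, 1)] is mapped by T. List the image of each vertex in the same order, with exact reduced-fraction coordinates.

T1 shear: x ← x + 2·y: (4, 0) → (4, 0); (5, -4) → (-3, -4); (0, 1) → (2, 1)
T2 translate by (-3, -5): (4, 0) → (1, -5); (-3, -4) → (-6, -9); (2, 1) → (-1, -4)
T3 rotate counter-clockwise with cos θ = 7/25, sin θ = -24/25: (1, -5) → (-113/25, -59/25); (-6, -9) → (-258/25, 81/25); (-1, -4) → (-103/25, -4/25)

image vertices: (-113/25, -59/25), (-258/25, 81/25), (-103/25, -4/25)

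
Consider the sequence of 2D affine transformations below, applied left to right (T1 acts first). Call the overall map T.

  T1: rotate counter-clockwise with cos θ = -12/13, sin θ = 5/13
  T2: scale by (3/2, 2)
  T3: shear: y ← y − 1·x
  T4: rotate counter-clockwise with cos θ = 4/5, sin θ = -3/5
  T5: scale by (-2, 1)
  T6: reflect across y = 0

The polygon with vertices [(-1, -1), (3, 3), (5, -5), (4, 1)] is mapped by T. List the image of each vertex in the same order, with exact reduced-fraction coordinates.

image vertices: (-27/13, 49/26), (81/13, -147/26), (-183/13, -419/26), (63/65, -1241/130)

T1 rotate counter-clockwise with cos θ = -12/13, sin θ = 5/13: (-1, -1) → (17/13, 7/13); (3, 3) → (-51/13, -21/13); (5, -5) → (-35/13, 85/13); (4, 1) → (-53/13, 8/13)
T2 scale by (3/2, 2): (17/13, 7/13) → (51/26, 14/13); (-51/13, -21/13) → (-153/26, -42/13); (-35/13, 85/13) → (-105/26, 170/13); (-53/13, 8/13) → (-159/26, 16/13)
T3 shear: y ← y − 1·x: (51/26, 14/13) → (51/26, -23/26); (-153/26, -42/13) → (-153/26, 69/26); (-105/26, 170/13) → (-105/26, 445/26); (-159/26, 16/13) → (-159/26, 191/26)
T4 rotate counter-clockwise with cos θ = 4/5, sin θ = -3/5: (51/26, -23/26) → (27/26, -49/26); (-153/26, 69/26) → (-81/26, 147/26); (-105/26, 445/26) → (183/26, 419/26); (-159/26, 191/26) → (-63/130, 1241/130)
T5 scale by (-2, 1): (27/26, -49/26) → (-27/13, -49/26); (-81/26, 147/26) → (81/13, 147/26); (183/26, 419/26) → (-183/13, 419/26); (-63/130, 1241/130) → (63/65, 1241/130)
T6 reflect across y = 0: (-27/13, -49/26) → (-27/13, 49/26); (81/13, 147/26) → (81/13, -147/26); (-183/13, 419/26) → (-183/13, -419/26); (63/65, 1241/130) → (63/65, -1241/130)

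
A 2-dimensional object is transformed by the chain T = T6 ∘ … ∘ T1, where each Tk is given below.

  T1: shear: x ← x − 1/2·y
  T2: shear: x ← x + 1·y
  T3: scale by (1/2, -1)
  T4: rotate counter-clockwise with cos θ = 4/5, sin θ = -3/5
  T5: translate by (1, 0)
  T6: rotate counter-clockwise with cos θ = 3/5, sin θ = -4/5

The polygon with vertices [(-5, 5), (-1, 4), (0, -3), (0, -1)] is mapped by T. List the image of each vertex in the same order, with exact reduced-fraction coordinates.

image vertices: (-22/5, 9/20), (-17/5, -13/10), (18/5, -1/20), (8/5, -11/20)

T1 shear: x ← x − 1/2·y: (-5, 5) → (-15/2, 5); (-1, 4) → (-3, 4); (0, -3) → (3/2, -3); (0, -1) → (1/2, -1)
T2 shear: x ← x + 1·y: (-15/2, 5) → (-5/2, 5); (-3, 4) → (1, 4); (3/2, -3) → (-3/2, -3); (1/2, -1) → (-1/2, -1)
T3 scale by (1/2, -1): (-5/2, 5) → (-5/4, -5); (1, 4) → (1/2, -4); (-3/2, -3) → (-3/4, 3); (-1/2, -1) → (-1/4, 1)
T4 rotate counter-clockwise with cos θ = 4/5, sin θ = -3/5: (-5/4, -5) → (-4, -13/4); (1/2, -4) → (-2, -7/2); (-3/4, 3) → (6/5, 57/20); (-1/4, 1) → (2/5, 19/20)
T5 translate by (1, 0): (-4, -13/4) → (-3, -13/4); (-2, -7/2) → (-1, -7/2); (6/5, 57/20) → (11/5, 57/20); (2/5, 19/20) → (7/5, 19/20)
T6 rotate counter-clockwise with cos θ = 3/5, sin θ = -4/5: (-3, -13/4) → (-22/5, 9/20); (-1, -7/2) → (-17/5, -13/10); (11/5, 57/20) → (18/5, -1/20); (7/5, 19/20) → (8/5, -11/20)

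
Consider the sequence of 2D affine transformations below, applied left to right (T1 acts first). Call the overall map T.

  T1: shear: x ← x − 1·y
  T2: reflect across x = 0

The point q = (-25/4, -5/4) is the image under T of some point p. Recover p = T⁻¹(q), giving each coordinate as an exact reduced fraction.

p = (5, -5/4)

T1 = [1 -1 0; 0 1 0; 0 0 1]
T2·T1 = [-1 1 0; 0 1 0; 0 0 1]
det M = -1; M⁻¹ = [-1 1 0; 0 1 0; 0 0 1]
M⁻¹ · (-25/4, -5/4)ᵀ = (5, -5/4)ᵀ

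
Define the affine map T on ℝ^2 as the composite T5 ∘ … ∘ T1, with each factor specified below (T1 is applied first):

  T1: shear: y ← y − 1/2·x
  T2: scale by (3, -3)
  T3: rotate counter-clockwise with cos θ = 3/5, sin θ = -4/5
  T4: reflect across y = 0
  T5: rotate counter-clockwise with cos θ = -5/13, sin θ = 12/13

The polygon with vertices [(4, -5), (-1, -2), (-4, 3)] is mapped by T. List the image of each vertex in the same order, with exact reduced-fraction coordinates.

T1 shear: y ← y − 1/2·x: (4, -5) → (4, -7); (-1, -2) → (-1, -3/2); (-4, 3) → (-4, 5)
T2 scale by (3, -3): (4, -7) → (12, 21); (-1, -3/2) → (-3, 9/2); (-4, 5) → (-12, -15)
T3 rotate counter-clockwise with cos θ = 3/5, sin θ = -4/5: (12, 21) → (24, 3); (-3, 9/2) → (9/5, 51/10); (-12, -15) → (-96/5, 3/5)
T4 reflect across y = 0: (24, 3) → (24, -3); (9/5, 51/10) → (9/5, -51/10); (-96/5, 3/5) → (-96/5, -3/5)
T5 rotate counter-clockwise with cos θ = -5/13, sin θ = 12/13: (24, -3) → (-84/13, 303/13); (9/5, -51/10) → (261/65, 471/130); (-96/5, -3/5) → (516/65, -1137/65)

image vertices: (-84/13, 303/13), (261/65, 471/130), (516/65, -1137/65)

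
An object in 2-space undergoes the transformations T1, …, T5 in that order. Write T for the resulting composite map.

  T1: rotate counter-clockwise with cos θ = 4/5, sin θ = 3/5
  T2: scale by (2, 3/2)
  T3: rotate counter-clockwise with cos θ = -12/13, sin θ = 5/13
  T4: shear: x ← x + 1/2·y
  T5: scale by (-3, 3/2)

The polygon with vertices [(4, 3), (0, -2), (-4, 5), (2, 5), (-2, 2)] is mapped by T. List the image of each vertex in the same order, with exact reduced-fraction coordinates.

T1 rotate counter-clockwise with cos θ = 4/5, sin θ = 3/5: (4, 3) → (7/5, 24/5); (0, -2) → (6/5, -8/5); (-4, 5) → (-31/5, 8/5); (2, 5) → (-7/5, 26/5); (-2, 2) → (-14/5, 2/5)
T2 scale by (2, 3/2): (7/5, 24/5) → (14/5, 36/5); (6/5, -8/5) → (12/5, -12/5); (-31/5, 8/5) → (-62/5, 12/5); (-7/5, 26/5) → (-14/5, 39/5); (-14/5, 2/5) → (-28/5, 3/5)
T3 rotate counter-clockwise with cos θ = -12/13, sin θ = 5/13: (14/5, 36/5) → (-348/65, -362/65); (12/5, -12/5) → (-84/65, 204/65); (-62/5, 12/5) → (684/65, -454/65); (-14/5, 39/5) → (-27/65, -538/65); (-28/5, 3/5) → (321/65, -176/65)
T4 shear: x ← x + 1/2·y: (-348/65, -362/65) → (-529/65, -362/65); (-84/65, 204/65) → (18/65, 204/65); (684/65, -454/65) → (457/65, -454/65); (-27/65, -538/65) → (-296/65, -538/65); (321/65, -176/65) → (233/65, -176/65)
T5 scale by (-3, 3/2): (-529/65, -362/65) → (1587/65, -543/65); (18/65, 204/65) → (-54/65, 306/65); (457/65, -454/65) → (-1371/65, -681/65); (-296/65, -538/65) → (888/65, -807/65); (233/65, -176/65) → (-699/65, -264/65)

image vertices: (1587/65, -543/65), (-54/65, 306/65), (-1371/65, -681/65), (888/65, -807/65), (-699/65, -264/65)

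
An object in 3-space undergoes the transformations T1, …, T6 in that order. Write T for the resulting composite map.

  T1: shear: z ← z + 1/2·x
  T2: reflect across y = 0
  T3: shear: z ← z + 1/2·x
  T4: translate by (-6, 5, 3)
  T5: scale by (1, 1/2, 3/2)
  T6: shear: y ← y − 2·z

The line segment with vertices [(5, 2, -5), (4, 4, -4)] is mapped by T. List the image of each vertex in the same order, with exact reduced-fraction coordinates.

T1 shear: z ← z + 1/2·x: (5, 2, -5) → (5, 2, -5/2); (4, 4, -4) → (4, 4, -2)
T2 reflect across y = 0: (5, 2, -5/2) → (5, -2, -5/2); (4, 4, -2) → (4, -4, -2)
T3 shear: z ← z + 1/2·x: (5, -2, -5/2) → (5, -2, 0); (4, -4, -2) → (4, -4, 0)
T4 translate by (-6, 5, 3): (5, -2, 0) → (-1, 3, 3); (4, -4, 0) → (-2, 1, 3)
T5 scale by (1, 1/2, 3/2): (-1, 3, 3) → (-1, 3/2, 9/2); (-2, 1, 3) → (-2, 1/2, 9/2)
T6 shear: y ← y − 2·z: (-1, 3/2, 9/2) → (-1, -15/2, 9/2); (-2, 1/2, 9/2) → (-2, -17/2, 9/2)

image vertices: (-1, -15/2, 9/2), (-2, -17/2, 9/2)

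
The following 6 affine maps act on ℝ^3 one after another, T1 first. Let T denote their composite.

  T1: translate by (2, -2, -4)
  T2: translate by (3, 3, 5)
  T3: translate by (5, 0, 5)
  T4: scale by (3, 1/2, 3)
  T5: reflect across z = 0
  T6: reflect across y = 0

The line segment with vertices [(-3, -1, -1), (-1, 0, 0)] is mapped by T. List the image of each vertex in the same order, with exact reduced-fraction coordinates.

image vertices: (21, 0, -15), (27, -1/2, -18)

T1 translate by (2, -2, -4): (-3, -1, -1) → (-1, -3, -5); (-1, 0, 0) → (1, -2, -4)
T2 translate by (3, 3, 5): (-1, -3, -5) → (2, 0, 0); (1, -2, -4) → (4, 1, 1)
T3 translate by (5, 0, 5): (2, 0, 0) → (7, 0, 5); (4, 1, 1) → (9, 1, 6)
T4 scale by (3, 1/2, 3): (7, 0, 5) → (21, 0, 15); (9, 1, 6) → (27, 1/2, 18)
T5 reflect across z = 0: (21, 0, 15) → (21, 0, -15); (27, 1/2, 18) → (27, 1/2, -18)
T6 reflect across y = 0: (21, 0, -15) → (21, 0, -15); (27, 1/2, -18) → (27, -1/2, -18)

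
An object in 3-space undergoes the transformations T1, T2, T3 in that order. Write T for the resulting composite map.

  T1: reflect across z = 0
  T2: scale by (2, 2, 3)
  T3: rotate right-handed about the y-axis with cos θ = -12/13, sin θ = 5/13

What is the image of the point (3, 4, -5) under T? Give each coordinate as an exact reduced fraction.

T1 reflect across z = 0: (3, 4, -5) → (3, 4, 5)
T2 scale by (2, 2, 3): (3, 4, 5) → (6, 8, 15)
T3 rotate right-handed about the y-axis with cos θ = -12/13, sin θ = 5/13: (6, 8, 15) → (3/13, 8, -210/13)

T(p) = (3/13, 8, -210/13)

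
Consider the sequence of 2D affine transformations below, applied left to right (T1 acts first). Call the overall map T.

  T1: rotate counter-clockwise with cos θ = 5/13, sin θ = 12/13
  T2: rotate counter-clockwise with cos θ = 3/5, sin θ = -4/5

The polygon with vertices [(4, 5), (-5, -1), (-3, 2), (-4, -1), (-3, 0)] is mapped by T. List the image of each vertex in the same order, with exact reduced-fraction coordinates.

T1 rotate counter-clockwise with cos θ = 5/13, sin θ = 12/13: (4, 5) → (-40/13, 73/13); (-5, -1) → (-1, -5); (-3, 2) → (-3, -2); (-4, -1) → (-8/13, -53/13); (-3, 0) → (-15/13, -36/13)
T2 rotate counter-clockwise with cos θ = 3/5, sin θ = -4/5: (-40/13, 73/13) → (172/65, 379/65); (-1, -5) → (-23/5, -11/5); (-3, -2) → (-17/5, 6/5); (-8/13, -53/13) → (-236/65, -127/65); (-15/13, -36/13) → (-189/65, -48/65)

image vertices: (172/65, 379/65), (-23/5, -11/5), (-17/5, 6/5), (-236/65, -127/65), (-189/65, -48/65)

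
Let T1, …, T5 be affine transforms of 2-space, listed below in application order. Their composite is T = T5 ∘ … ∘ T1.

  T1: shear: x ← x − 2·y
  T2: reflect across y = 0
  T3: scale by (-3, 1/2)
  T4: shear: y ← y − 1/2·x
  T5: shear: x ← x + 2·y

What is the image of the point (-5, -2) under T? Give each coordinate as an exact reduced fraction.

T1 shear: x ← x − 2·y: (-5, -2) → (-1, -2)
T2 reflect across y = 0: (-1, -2) → (-1, 2)
T3 scale by (-3, 1/2): (-1, 2) → (3, 1)
T4 shear: y ← y − 1/2·x: (3, 1) → (3, -1/2)
T5 shear: x ← x + 2·y: (3, -1/2) → (2, -1/2)

T(p) = (2, -1/2)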